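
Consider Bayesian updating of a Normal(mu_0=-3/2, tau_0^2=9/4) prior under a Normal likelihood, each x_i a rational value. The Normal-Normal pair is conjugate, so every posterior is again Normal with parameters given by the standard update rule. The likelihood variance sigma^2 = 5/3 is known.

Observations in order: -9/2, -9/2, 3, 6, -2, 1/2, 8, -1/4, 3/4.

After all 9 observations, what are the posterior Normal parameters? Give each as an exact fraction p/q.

mu_0=159/263, tau_0^2=45/263

obs 1: x=-9/2 → posterior Normal(-303/94, 45/47)
obs 2: x=-9/2 → posterior Normal(-273/74, 45/74)
obs 3: x=3 → posterior Normal(-192/101, 45/101)
obs 4: x=6 → posterior Normal(-15/64, 45/128)
obs 5: x=-2 → posterior Normal(-84/155, 9/31)
obs 6: x=1/2 → posterior Normal(-141/364, 45/182)
obs 7: x=8 → posterior Normal(291/418, 45/209)
obs 8: x=-1/4 → posterior Normal(555/944, 45/236)
obs 9: x=3/4 → posterior Normal(159/263, 45/263)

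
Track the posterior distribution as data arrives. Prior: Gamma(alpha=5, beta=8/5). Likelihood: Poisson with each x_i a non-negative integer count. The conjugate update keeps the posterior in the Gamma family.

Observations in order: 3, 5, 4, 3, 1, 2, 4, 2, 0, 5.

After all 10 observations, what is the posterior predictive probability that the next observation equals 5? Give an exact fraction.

67582778830656368536059834675900269277431879229887343801820774400000/711315273339741053423037904884079962543966305351137065834101184115587

obs 1: x=3 → posterior Gamma(8, 13/5)
obs 2: x=5 → posterior Gamma(13, 18/5)
obs 3: x=4 → posterior Gamma(17, 23/5)
obs 4: x=3 → posterior Gamma(20, 28/5)
obs 5: x=1 → posterior Gamma(21, 33/5)
obs 6: x=2 → posterior Gamma(23, 38/5)
obs 7: x=4 → posterior Gamma(27, 43/5)
obs 8: x=2 → posterior Gamma(29, 48/5)
obs 9: x=0 → posterior Gamma(29, 53/5)
obs 10: x=5 → posterior Gamma(34, 58/5)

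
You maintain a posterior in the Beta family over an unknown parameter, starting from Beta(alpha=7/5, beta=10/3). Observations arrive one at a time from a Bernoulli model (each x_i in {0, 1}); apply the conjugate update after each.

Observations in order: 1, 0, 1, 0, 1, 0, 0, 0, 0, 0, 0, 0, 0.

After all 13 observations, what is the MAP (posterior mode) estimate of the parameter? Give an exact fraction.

51/236

obs 1: x=1 → posterior Beta(12/5, 10/3)
obs 2: x=0 → posterior Beta(12/5, 13/3)
obs 3: x=1 → posterior Beta(17/5, 13/3)
obs 4: x=0 → posterior Beta(17/5, 16/3)
obs 5: x=1 → posterior Beta(22/5, 16/3)
obs 6: x=0 → posterior Beta(22/5, 19/3)
obs 7: x=0 → posterior Beta(22/5, 22/3)
obs 8: x=0 → posterior Beta(22/5, 25/3)
obs 9: x=0 → posterior Beta(22/5, 28/3)
obs 10: x=0 → posterior Beta(22/5, 31/3)
obs 11: x=0 → posterior Beta(22/5, 34/3)
obs 12: x=0 → posterior Beta(22/5, 37/3)
obs 13: x=0 → posterior Beta(22/5, 40/3)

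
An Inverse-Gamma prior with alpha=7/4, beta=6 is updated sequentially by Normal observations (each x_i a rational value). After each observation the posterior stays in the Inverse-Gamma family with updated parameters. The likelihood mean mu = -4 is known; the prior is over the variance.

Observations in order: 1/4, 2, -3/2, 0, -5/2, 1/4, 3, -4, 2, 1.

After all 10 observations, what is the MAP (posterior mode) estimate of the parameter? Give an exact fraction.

1749/124

obs 1: x=1/4 → posterior Inverse-Gamma(9/4, 481/32)
obs 2: x=2 → posterior Inverse-Gamma(11/4, 1057/32)
obs 3: x=-3/2 → posterior Inverse-Gamma(13/4, 1157/32)
obs 4: x=0 → posterior Inverse-Gamma(15/4, 1413/32)
obs 5: x=-5/2 → posterior Inverse-Gamma(17/4, 1449/32)
obs 6: x=1/4 → posterior Inverse-Gamma(19/4, 869/16)
obs 7: x=3 → posterior Inverse-Gamma(21/4, 1261/16)
obs 8: x=-4 → posterior Inverse-Gamma(23/4, 1261/16)
obs 9: x=2 → posterior Inverse-Gamma(25/4, 1549/16)
obs 10: x=1 → posterior Inverse-Gamma(27/4, 1749/16)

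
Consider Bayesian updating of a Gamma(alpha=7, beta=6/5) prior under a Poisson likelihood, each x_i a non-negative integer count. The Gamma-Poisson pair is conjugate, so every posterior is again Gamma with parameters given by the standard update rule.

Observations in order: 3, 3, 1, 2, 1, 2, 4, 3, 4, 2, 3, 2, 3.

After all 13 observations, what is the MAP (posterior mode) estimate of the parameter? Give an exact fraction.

195/71

obs 1: x=3 → posterior Gamma(10, 11/5)
obs 2: x=3 → posterior Gamma(13, 16/5)
obs 3: x=1 → posterior Gamma(14, 21/5)
obs 4: x=2 → posterior Gamma(16, 26/5)
obs 5: x=1 → posterior Gamma(17, 31/5)
obs 6: x=2 → posterior Gamma(19, 36/5)
obs 7: x=4 → posterior Gamma(23, 41/5)
obs 8: x=3 → posterior Gamma(26, 46/5)
obs 9: x=4 → posterior Gamma(30, 51/5)
obs 10: x=2 → posterior Gamma(32, 56/5)
obs 11: x=3 → posterior Gamma(35, 61/5)
obs 12: x=2 → posterior Gamma(37, 66/5)
obs 13: x=3 → posterior Gamma(40, 71/5)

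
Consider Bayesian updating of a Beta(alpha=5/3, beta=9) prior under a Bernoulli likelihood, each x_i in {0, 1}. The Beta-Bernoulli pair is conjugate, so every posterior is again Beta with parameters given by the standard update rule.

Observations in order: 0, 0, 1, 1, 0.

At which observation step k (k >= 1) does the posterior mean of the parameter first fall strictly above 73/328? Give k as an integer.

obs 1: x=0 → posterior Beta(5/3, 10)
obs 2: x=0 → posterior Beta(5/3, 11)
obs 3: x=1 → posterior Beta(8/3, 11)
obs 4: x=1 → posterior Beta(11/3, 11)
obs 5: x=0 → posterior Beta(11/3, 12)

k = 4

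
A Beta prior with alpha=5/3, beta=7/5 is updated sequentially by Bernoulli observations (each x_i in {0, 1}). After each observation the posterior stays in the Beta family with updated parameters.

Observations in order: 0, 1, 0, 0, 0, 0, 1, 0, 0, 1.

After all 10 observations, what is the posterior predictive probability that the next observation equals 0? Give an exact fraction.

9/14

obs 1: x=0 → posterior Beta(5/3, 12/5)
obs 2: x=1 → posterior Beta(8/3, 12/5)
obs 3: x=0 → posterior Beta(8/3, 17/5)
obs 4: x=0 → posterior Beta(8/3, 22/5)
obs 5: x=0 → posterior Beta(8/3, 27/5)
obs 6: x=0 → posterior Beta(8/3, 32/5)
obs 7: x=1 → posterior Beta(11/3, 32/5)
obs 8: x=0 → posterior Beta(11/3, 37/5)
obs 9: x=0 → posterior Beta(11/3, 42/5)
obs 10: x=1 → posterior Beta(14/3, 42/5)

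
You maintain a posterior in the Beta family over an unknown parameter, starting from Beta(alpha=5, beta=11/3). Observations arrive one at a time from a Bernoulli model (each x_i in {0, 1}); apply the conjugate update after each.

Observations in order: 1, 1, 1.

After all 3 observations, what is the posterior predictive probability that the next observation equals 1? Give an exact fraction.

obs 1: x=1 → posterior Beta(6, 11/3)
obs 2: x=1 → posterior Beta(7, 11/3)
obs 3: x=1 → posterior Beta(8, 11/3)

24/35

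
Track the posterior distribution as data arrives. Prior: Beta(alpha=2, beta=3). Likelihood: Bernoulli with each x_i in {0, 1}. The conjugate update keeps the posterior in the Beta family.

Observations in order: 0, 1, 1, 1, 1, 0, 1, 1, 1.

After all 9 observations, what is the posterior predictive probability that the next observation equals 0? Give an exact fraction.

5/14

obs 1: x=0 → posterior Beta(2, 4)
obs 2: x=1 → posterior Beta(3, 4)
obs 3: x=1 → posterior Beta(4, 4)
obs 4: x=1 → posterior Beta(5, 4)
obs 5: x=1 → posterior Beta(6, 4)
obs 6: x=0 → posterior Beta(6, 5)
obs 7: x=1 → posterior Beta(7, 5)
obs 8: x=1 → posterior Beta(8, 5)
obs 9: x=1 → posterior Beta(9, 5)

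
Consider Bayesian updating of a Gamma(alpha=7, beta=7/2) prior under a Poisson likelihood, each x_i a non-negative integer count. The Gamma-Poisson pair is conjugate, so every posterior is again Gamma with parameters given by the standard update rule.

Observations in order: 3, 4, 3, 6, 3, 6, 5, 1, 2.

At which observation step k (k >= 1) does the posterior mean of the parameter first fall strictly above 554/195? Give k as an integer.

k = 4

obs 1: x=3 → posterior Gamma(10, 9/2)
obs 2: x=4 → posterior Gamma(14, 11/2)
obs 3: x=3 → posterior Gamma(17, 13/2)
obs 4: x=6 → posterior Gamma(23, 15/2)
obs 5: x=3 → posterior Gamma(26, 17/2)
obs 6: x=6 → posterior Gamma(32, 19/2)
obs 7: x=5 → posterior Gamma(37, 21/2)
obs 8: x=1 → posterior Gamma(38, 23/2)
obs 9: x=2 → posterior Gamma(40, 25/2)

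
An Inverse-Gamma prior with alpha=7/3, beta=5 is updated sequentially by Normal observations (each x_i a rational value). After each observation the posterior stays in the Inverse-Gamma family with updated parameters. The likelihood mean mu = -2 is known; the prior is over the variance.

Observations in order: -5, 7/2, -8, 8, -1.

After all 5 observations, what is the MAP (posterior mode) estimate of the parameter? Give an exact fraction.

447/28

obs 1: x=-5 → posterior Inverse-Gamma(17/6, 19/2)
obs 2: x=7/2 → posterior Inverse-Gamma(10/3, 197/8)
obs 3: x=-8 → posterior Inverse-Gamma(23/6, 341/8)
obs 4: x=8 → posterior Inverse-Gamma(13/3, 741/8)
obs 5: x=-1 → posterior Inverse-Gamma(29/6, 745/8)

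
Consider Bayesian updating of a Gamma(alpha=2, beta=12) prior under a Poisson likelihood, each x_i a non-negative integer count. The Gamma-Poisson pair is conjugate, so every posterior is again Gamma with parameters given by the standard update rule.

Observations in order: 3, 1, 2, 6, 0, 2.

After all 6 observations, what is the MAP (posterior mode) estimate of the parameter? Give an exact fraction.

obs 1: x=3 → posterior Gamma(5, 13)
obs 2: x=1 → posterior Gamma(6, 14)
obs 3: x=2 → posterior Gamma(8, 15)
obs 4: x=6 → posterior Gamma(14, 16)
obs 5: x=0 → posterior Gamma(14, 17)
obs 6: x=2 → posterior Gamma(16, 18)

5/6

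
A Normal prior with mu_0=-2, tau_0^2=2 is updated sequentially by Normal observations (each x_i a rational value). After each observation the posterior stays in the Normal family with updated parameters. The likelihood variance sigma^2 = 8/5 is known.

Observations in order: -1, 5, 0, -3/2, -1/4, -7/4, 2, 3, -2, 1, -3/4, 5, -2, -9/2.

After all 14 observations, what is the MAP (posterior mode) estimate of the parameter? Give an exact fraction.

13/296

obs 1: x=-1 → posterior Normal(-13/9, 8/9)
obs 2: x=5 → posterior Normal(6/7, 4/7)
obs 3: x=0 → posterior Normal(12/19, 8/19)
obs 4: x=-3/2 → posterior Normal(3/16, 1/3)
obs 5: x=-1/4 → posterior Normal(13/116, 8/29)
obs 6: x=-7/4 → posterior Normal(-11/68, 4/17)
obs 7: x=2 → posterior Normal(3/26, 8/39)
obs 8: x=3 → posterior Normal(39/88, 2/11)
obs 9: x=-2 → posterior Normal(19/98, 8/49)
obs 10: x=1 → posterior Normal(29/108, 4/27)
obs 11: x=-3/4 → posterior Normal(43/236, 8/59)
obs 12: x=5 → posterior Normal(143/256, 1/8)
obs 13: x=-2 → posterior Normal(103/276, 8/69)
obs 14: x=-9/2 → posterior Normal(13/296, 4/37)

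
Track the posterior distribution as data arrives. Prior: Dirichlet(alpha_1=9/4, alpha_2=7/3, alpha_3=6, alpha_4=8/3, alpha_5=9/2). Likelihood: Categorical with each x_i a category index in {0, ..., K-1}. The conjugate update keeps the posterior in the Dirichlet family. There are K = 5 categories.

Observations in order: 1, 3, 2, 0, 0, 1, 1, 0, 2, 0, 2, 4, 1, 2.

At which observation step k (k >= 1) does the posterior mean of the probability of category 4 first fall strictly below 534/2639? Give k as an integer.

obs 1: x=1 → posterior Dirichlet(9/4, 10/3, 6, 8/3, 9/2)
obs 2: x=3 → posterior Dirichlet(9/4, 10/3, 6, 11/3, 9/2)
obs 3: x=2 → posterior Dirichlet(9/4, 10/3, 7, 11/3, 9/2)
obs 4: x=0 → posterior Dirichlet(13/4, 10/3, 7, 11/3, 9/2)
obs 5: x=0 → posterior Dirichlet(17/4, 10/3, 7, 11/3, 9/2)
obs 6: x=1 → posterior Dirichlet(17/4, 13/3, 7, 11/3, 9/2)
obs 7: x=1 → posterior Dirichlet(17/4, 16/3, 7, 11/3, 9/2)
obs 8: x=0 → posterior Dirichlet(21/4, 16/3, 7, 11/3, 9/2)
obs 9: x=2 → posterior Dirichlet(21/4, 16/3, 8, 11/3, 9/2)
obs 10: x=0 → posterior Dirichlet(25/4, 16/3, 8, 11/3, 9/2)
obs 11: x=2 → posterior Dirichlet(25/4, 16/3, 9, 11/3, 9/2)
obs 12: x=4 → posterior Dirichlet(25/4, 16/3, 9, 11/3, 11/2)
obs 13: x=1 → posterior Dirichlet(25/4, 19/3, 9, 11/3, 11/2)
obs 14: x=2 → posterior Dirichlet(25/4, 19/3, 10, 11/3, 11/2)

k = 5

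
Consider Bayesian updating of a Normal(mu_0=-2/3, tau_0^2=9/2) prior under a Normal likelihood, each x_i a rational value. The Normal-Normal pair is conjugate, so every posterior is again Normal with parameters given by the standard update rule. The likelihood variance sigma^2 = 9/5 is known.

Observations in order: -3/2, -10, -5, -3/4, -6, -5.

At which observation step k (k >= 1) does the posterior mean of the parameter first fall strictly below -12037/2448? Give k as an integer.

k = 3

obs 1: x=-3/2 → posterior Normal(-53/42, 9/7)
obs 2: x=-10 → posterior Normal(-353/72, 3/4)
obs 3: x=-5 → posterior Normal(-503/102, 9/17)
obs 4: x=-3/4 → posterior Normal(-1051/264, 9/22)
obs 5: x=-6 → posterior Normal(-1411/324, 1/3)
obs 6: x=-5 → posterior Normal(-1711/384, 9/32)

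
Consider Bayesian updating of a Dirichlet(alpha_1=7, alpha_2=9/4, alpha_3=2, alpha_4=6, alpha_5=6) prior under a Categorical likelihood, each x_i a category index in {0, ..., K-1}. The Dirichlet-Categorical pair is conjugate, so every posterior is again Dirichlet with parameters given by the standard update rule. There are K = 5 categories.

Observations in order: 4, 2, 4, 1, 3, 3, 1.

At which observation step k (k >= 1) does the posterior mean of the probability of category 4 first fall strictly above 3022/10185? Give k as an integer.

obs 1: x=4 → posterior Dirichlet(7, 9/4, 2, 6, 7)
obs 2: x=2 → posterior Dirichlet(7, 9/4, 3, 6, 7)
obs 3: x=4 → posterior Dirichlet(7, 9/4, 3, 6, 8)
obs 4: x=1 → posterior Dirichlet(7, 13/4, 3, 6, 8)
obs 5: x=3 → posterior Dirichlet(7, 13/4, 3, 7, 8)
obs 6: x=3 → posterior Dirichlet(7, 13/4, 3, 8, 8)
obs 7: x=1 → posterior Dirichlet(7, 17/4, 3, 8, 8)

k = 3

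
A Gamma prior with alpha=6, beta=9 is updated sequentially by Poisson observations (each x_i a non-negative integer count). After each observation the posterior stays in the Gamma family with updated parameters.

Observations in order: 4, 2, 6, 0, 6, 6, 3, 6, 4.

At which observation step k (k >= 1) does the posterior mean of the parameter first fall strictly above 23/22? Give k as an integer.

k = 2

obs 1: x=4 → posterior Gamma(10, 10)
obs 2: x=2 → posterior Gamma(12, 11)
obs 3: x=6 → posterior Gamma(18, 12)
obs 4: x=0 → posterior Gamma(18, 13)
obs 5: x=6 → posterior Gamma(24, 14)
obs 6: x=6 → posterior Gamma(30, 15)
obs 7: x=3 → posterior Gamma(33, 16)
obs 8: x=6 → posterior Gamma(39, 17)
obs 9: x=4 → posterior Gamma(43, 18)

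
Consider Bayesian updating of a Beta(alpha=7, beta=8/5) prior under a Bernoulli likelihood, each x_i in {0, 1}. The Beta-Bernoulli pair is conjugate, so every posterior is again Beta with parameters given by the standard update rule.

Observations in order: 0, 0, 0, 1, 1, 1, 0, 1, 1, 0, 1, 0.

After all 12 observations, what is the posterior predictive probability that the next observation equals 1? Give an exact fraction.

65/103

obs 1: x=0 → posterior Beta(7, 13/5)
obs 2: x=0 → posterior Beta(7, 18/5)
obs 3: x=0 → posterior Beta(7, 23/5)
obs 4: x=1 → posterior Beta(8, 23/5)
obs 5: x=1 → posterior Beta(9, 23/5)
obs 6: x=1 → posterior Beta(10, 23/5)
obs 7: x=0 → posterior Beta(10, 28/5)
obs 8: x=1 → posterior Beta(11, 28/5)
obs 9: x=1 → posterior Beta(12, 28/5)
obs 10: x=0 → posterior Beta(12, 33/5)
obs 11: x=1 → posterior Beta(13, 33/5)
obs 12: x=0 → posterior Beta(13, 38/5)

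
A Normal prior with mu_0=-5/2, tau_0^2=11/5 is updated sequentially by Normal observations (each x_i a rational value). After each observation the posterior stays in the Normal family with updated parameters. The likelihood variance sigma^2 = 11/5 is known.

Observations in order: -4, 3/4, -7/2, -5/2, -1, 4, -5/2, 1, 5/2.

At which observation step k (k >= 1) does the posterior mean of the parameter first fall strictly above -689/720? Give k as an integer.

obs 1: x=-4 → posterior Normal(-13/4, 11/10)
obs 2: x=3/4 → posterior Normal(-23/12, 11/15)
obs 3: x=-7/2 → posterior Normal(-37/16, 11/20)
obs 4: x=-5/2 → posterior Normal(-47/20, 11/25)
obs 5: x=-1 → posterior Normal(-17/8, 11/30)
obs 6: x=4 → posterior Normal(-5/4, 11/35)
obs 7: x=-5/2 → posterior Normal(-45/32, 11/40)
obs 8: x=1 → posterior Normal(-41/36, 11/45)
obs 9: x=5/2 → posterior Normal(-31/40, 11/50)

k = 9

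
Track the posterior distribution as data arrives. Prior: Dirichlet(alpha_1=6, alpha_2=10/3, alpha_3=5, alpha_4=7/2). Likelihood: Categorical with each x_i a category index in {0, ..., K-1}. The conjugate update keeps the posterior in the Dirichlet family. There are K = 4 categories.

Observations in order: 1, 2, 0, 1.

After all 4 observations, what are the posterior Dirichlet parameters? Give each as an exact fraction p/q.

alpha_1=7, alpha_2=16/3, alpha_3=6, alpha_4=7/2

obs 1: x=1 → posterior Dirichlet(6, 13/3, 5, 7/2)
obs 2: x=2 → posterior Dirichlet(6, 13/3, 6, 7/2)
obs 3: x=0 → posterior Dirichlet(7, 13/3, 6, 7/2)
obs 4: x=1 → posterior Dirichlet(7, 16/3, 6, 7/2)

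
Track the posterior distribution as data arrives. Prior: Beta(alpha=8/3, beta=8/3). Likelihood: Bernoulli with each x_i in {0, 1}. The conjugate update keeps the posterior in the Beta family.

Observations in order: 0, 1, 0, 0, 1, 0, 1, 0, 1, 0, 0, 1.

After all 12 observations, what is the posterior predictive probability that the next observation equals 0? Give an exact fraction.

29/52

obs 1: x=0 → posterior Beta(8/3, 11/3)
obs 2: x=1 → posterior Beta(11/3, 11/3)
obs 3: x=0 → posterior Beta(11/3, 14/3)
obs 4: x=0 → posterior Beta(11/3, 17/3)
obs 5: x=1 → posterior Beta(14/3, 17/3)
obs 6: x=0 → posterior Beta(14/3, 20/3)
obs 7: x=1 → posterior Beta(17/3, 20/3)
obs 8: x=0 → posterior Beta(17/3, 23/3)
obs 9: x=1 → posterior Beta(20/3, 23/3)
obs 10: x=0 → posterior Beta(20/3, 26/3)
obs 11: x=0 → posterior Beta(20/3, 29/3)
obs 12: x=1 → posterior Beta(23/3, 29/3)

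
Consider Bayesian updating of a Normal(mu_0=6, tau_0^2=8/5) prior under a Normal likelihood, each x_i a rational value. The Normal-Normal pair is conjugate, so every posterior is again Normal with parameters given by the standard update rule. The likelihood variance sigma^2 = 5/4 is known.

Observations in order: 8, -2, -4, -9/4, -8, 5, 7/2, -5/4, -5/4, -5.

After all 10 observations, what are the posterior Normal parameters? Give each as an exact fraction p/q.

mu_0=-82/345, tau_0^2=8/69

obs 1: x=8 → posterior Normal(406/57, 40/57)
obs 2: x=-2 → posterior Normal(342/89, 40/89)
obs 3: x=-4 → posterior Normal(214/121, 40/121)
obs 4: x=-9/4 → posterior Normal(142/153, 40/153)
obs 5: x=-8 → posterior Normal(-114/185, 8/37)
obs 6: x=5 → posterior Normal(46/217, 40/217)
obs 7: x=7/2 → posterior Normal(158/249, 40/249)
obs 8: x=-5/4 → posterior Normal(118/281, 40/281)
obs 9: x=-5/4 → posterior Normal(78/313, 40/313)
obs 10: x=-5 → posterior Normal(-82/345, 8/69)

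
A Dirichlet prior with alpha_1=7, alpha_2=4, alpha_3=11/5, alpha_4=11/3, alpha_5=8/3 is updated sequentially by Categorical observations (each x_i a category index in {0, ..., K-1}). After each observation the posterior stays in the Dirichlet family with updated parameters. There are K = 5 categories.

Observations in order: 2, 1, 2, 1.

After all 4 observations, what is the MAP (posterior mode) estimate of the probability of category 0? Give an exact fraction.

obs 1: x=2 → posterior Dirichlet(7, 4, 16/5, 11/3, 8/3)
obs 2: x=1 → posterior Dirichlet(7, 5, 16/5, 11/3, 8/3)
obs 3: x=2 → posterior Dirichlet(7, 5, 21/5, 11/3, 8/3)
obs 4: x=1 → posterior Dirichlet(7, 6, 21/5, 11/3, 8/3)

45/139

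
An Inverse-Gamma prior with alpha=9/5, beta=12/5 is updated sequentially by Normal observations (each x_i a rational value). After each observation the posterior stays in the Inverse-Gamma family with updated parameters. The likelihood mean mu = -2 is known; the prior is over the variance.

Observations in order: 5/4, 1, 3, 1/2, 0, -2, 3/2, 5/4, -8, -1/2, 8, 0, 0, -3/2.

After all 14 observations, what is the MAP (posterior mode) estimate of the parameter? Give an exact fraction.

obs 1: x=5/4 → posterior Inverse-Gamma(23/10, 1229/160)
obs 2: x=1 → posterior Inverse-Gamma(14/5, 1949/160)
obs 3: x=3 → posterior Inverse-Gamma(33/10, 3949/160)
obs 4: x=1/2 → posterior Inverse-Gamma(19/5, 4449/160)
obs 5: x=0 → posterior Inverse-Gamma(43/10, 4769/160)
obs 6: x=-2 → posterior Inverse-Gamma(24/5, 4769/160)
obs 7: x=3/2 → posterior Inverse-Gamma(53/10, 5749/160)
obs 8: x=5/4 → posterior Inverse-Gamma(29/5, 3297/80)
obs 9: x=-8 → posterior Inverse-Gamma(63/10, 4737/80)
obs 10: x=-1/2 → posterior Inverse-Gamma(34/5, 4827/80)
obs 11: x=8 → posterior Inverse-Gamma(73/10, 8827/80)
obs 12: x=0 → posterior Inverse-Gamma(39/5, 8987/80)
obs 13: x=0 → posterior Inverse-Gamma(83/10, 9147/80)
obs 14: x=-3/2 → posterior Inverse-Gamma(44/5, 9157/80)

9157/784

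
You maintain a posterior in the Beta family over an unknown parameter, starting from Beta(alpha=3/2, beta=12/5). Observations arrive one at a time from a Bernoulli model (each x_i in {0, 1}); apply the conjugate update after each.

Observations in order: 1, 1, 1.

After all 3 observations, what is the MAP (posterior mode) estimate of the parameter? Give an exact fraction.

5/7

obs 1: x=1 → posterior Beta(5/2, 12/5)
obs 2: x=1 → posterior Beta(7/2, 12/5)
obs 3: x=1 → posterior Beta(9/2, 12/5)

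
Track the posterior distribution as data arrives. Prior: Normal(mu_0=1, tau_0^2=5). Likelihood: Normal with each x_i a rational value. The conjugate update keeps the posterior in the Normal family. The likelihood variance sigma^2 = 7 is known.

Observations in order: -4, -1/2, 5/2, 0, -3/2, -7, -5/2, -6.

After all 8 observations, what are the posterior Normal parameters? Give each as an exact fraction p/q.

obs 1: x=-4 → posterior Normal(-13/12, 35/12)
obs 2: x=-1/2 → posterior Normal(-31/34, 35/17)
obs 3: x=5/2 → posterior Normal(-3/22, 35/22)
obs 4: x=0 → posterior Normal(-1/9, 35/27)
obs 5: x=-3/2 → posterior Normal(-21/64, 35/32)
obs 6: x=-7 → posterior Normal(-91/74, 35/37)
obs 7: x=-5/2 → posterior Normal(-29/21, 5/6)
obs 8: x=-6 → posterior Normal(-88/47, 35/47)

mu_0=-88/47, tau_0^2=35/47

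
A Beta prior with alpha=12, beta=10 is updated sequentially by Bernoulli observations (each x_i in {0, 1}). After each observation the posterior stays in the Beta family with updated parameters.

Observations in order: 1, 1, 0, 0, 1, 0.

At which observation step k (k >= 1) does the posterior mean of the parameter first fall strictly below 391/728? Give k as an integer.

obs 1: x=1 → posterior Beta(13, 10)
obs 2: x=1 → posterior Beta(14, 10)
obs 3: x=0 → posterior Beta(14, 11)
obs 4: x=0 → posterior Beta(14, 12)
obs 5: x=1 → posterior Beta(15, 12)
obs 6: x=0 → posterior Beta(15, 13)

k = 6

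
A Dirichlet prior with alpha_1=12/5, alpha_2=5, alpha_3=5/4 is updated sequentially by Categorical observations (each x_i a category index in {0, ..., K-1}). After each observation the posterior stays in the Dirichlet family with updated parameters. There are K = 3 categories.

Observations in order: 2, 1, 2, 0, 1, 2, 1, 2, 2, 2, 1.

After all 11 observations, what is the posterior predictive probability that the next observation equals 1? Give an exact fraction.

obs 1: x=2 → posterior Dirichlet(12/5, 5, 9/4)
obs 2: x=1 → posterior Dirichlet(12/5, 6, 9/4)
obs 3: x=2 → posterior Dirichlet(12/5, 6, 13/4)
obs 4: x=0 → posterior Dirichlet(17/5, 6, 13/4)
obs 5: x=1 → posterior Dirichlet(17/5, 7, 13/4)
obs 6: x=2 → posterior Dirichlet(17/5, 7, 17/4)
obs 7: x=1 → posterior Dirichlet(17/5, 8, 17/4)
obs 8: x=2 → posterior Dirichlet(17/5, 8, 21/4)
obs 9: x=2 → posterior Dirichlet(17/5, 8, 25/4)
obs 10: x=2 → posterior Dirichlet(17/5, 8, 29/4)
obs 11: x=1 → posterior Dirichlet(17/5, 9, 29/4)

60/131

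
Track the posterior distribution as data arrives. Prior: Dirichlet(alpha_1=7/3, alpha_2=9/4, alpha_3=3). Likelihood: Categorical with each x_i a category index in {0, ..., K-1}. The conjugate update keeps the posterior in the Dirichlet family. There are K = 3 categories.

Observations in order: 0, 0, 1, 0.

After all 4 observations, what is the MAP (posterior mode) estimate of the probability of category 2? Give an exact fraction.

24/103

obs 1: x=0 → posterior Dirichlet(10/3, 9/4, 3)
obs 2: x=0 → posterior Dirichlet(13/3, 9/4, 3)
obs 3: x=1 → posterior Dirichlet(13/3, 13/4, 3)
obs 4: x=0 → posterior Dirichlet(16/3, 13/4, 3)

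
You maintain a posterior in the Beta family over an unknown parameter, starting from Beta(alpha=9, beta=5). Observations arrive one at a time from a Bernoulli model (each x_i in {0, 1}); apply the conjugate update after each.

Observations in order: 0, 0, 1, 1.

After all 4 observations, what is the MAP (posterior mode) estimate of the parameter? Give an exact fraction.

obs 1: x=0 → posterior Beta(9, 6)
obs 2: x=0 → posterior Beta(9, 7)
obs 3: x=1 → posterior Beta(10, 7)
obs 4: x=1 → posterior Beta(11, 7)

5/8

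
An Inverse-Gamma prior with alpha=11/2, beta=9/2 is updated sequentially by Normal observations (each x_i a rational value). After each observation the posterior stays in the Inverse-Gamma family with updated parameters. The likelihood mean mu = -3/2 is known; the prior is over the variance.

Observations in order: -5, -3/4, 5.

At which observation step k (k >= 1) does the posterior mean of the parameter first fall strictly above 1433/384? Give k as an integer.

k = 3

obs 1: x=-5 → posterior Inverse-Gamma(6, 85/8)
obs 2: x=-3/4 → posterior Inverse-Gamma(13/2, 349/32)
obs 3: x=5 → posterior Inverse-Gamma(7, 1025/32)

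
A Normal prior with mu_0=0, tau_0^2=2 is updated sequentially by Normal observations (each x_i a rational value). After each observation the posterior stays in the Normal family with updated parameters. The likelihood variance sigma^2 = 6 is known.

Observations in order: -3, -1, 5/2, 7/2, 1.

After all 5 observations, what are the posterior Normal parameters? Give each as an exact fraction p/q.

obs 1: x=-3 → posterior Normal(-3/4, 3/2)
obs 2: x=-1 → posterior Normal(-4/5, 6/5)
obs 3: x=5/2 → posterior Normal(-1/4, 1)
obs 4: x=7/2 → posterior Normal(2/7, 6/7)
obs 5: x=1 → posterior Normal(3/8, 3/4)

mu_0=3/8, tau_0^2=3/4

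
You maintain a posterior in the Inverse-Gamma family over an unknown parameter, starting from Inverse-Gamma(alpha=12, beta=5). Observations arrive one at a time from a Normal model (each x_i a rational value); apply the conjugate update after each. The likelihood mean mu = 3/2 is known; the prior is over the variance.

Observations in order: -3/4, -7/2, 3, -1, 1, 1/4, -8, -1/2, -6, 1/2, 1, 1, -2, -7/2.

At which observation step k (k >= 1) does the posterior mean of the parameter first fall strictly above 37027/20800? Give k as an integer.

obs 1: x=-3/4 → posterior Inverse-Gamma(25/2, 241/32)
obs 2: x=-7/2 → posterior Inverse-Gamma(13, 641/32)
obs 3: x=3 → posterior Inverse-Gamma(27/2, 677/32)
obs 4: x=-1 → posterior Inverse-Gamma(14, 777/32)
obs 5: x=1 → posterior Inverse-Gamma(29/2, 781/32)
obs 6: x=1/4 → posterior Inverse-Gamma(15, 403/16)
obs 7: x=-8 → posterior Inverse-Gamma(31/2, 1125/16)
obs 8: x=-1/2 → posterior Inverse-Gamma(16, 1157/16)
obs 9: x=-6 → posterior Inverse-Gamma(33/2, 1607/16)
obs 10: x=1/2 → posterior Inverse-Gamma(17, 1615/16)
obs 11: x=1 → posterior Inverse-Gamma(35/2, 1617/16)
obs 12: x=1 → posterior Inverse-Gamma(18, 1619/16)
obs 13: x=-2 → posterior Inverse-Gamma(37/2, 1717/16)
obs 14: x=-7/2 → posterior Inverse-Gamma(19, 1917/16)

k = 4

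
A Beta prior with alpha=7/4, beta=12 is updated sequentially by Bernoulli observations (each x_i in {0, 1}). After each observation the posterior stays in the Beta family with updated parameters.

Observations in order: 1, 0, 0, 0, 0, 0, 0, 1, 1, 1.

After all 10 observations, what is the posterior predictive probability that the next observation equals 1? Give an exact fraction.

23/95

obs 1: x=1 → posterior Beta(11/4, 12)
obs 2: x=0 → posterior Beta(11/4, 13)
obs 3: x=0 → posterior Beta(11/4, 14)
obs 4: x=0 → posterior Beta(11/4, 15)
obs 5: x=0 → posterior Beta(11/4, 16)
obs 6: x=0 → posterior Beta(11/4, 17)
obs 7: x=0 → posterior Beta(11/4, 18)
obs 8: x=1 → posterior Beta(15/4, 18)
obs 9: x=1 → posterior Beta(19/4, 18)
obs 10: x=1 → posterior Beta(23/4, 18)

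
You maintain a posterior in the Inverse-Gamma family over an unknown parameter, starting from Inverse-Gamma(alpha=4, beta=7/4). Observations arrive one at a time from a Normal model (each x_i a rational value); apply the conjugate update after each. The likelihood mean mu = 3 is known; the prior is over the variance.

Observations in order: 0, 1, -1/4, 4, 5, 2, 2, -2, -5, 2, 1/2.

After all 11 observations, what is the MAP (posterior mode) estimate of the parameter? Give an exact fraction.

obs 1: x=0 → posterior Inverse-Gamma(9/2, 25/4)
obs 2: x=1 → posterior Inverse-Gamma(5, 33/4)
obs 3: x=-1/4 → posterior Inverse-Gamma(11/2, 433/32)
obs 4: x=4 → posterior Inverse-Gamma(6, 449/32)
obs 5: x=5 → posterior Inverse-Gamma(13/2, 513/32)
obs 6: x=2 → posterior Inverse-Gamma(7, 529/32)
obs 7: x=2 → posterior Inverse-Gamma(15/2, 545/32)
obs 8: x=-2 → posterior Inverse-Gamma(8, 945/32)
obs 9: x=-5 → posterior Inverse-Gamma(17/2, 1969/32)
obs 10: x=2 → posterior Inverse-Gamma(9, 1985/32)
obs 11: x=1/2 → posterior Inverse-Gamma(19/2, 2085/32)

695/112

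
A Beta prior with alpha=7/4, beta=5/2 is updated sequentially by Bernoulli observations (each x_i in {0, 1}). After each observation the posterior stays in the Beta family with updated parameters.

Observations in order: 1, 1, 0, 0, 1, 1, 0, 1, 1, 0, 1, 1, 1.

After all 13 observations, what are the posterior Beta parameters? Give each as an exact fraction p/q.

alpha=43/4, beta=13/2

obs 1: x=1 → posterior Beta(11/4, 5/2)
obs 2: x=1 → posterior Beta(15/4, 5/2)
obs 3: x=0 → posterior Beta(15/4, 7/2)
obs 4: x=0 → posterior Beta(15/4, 9/2)
obs 5: x=1 → posterior Beta(19/4, 9/2)
obs 6: x=1 → posterior Beta(23/4, 9/2)
obs 7: x=0 → posterior Beta(23/4, 11/2)
obs 8: x=1 → posterior Beta(27/4, 11/2)
obs 9: x=1 → posterior Beta(31/4, 11/2)
obs 10: x=0 → posterior Beta(31/4, 13/2)
obs 11: x=1 → posterior Beta(35/4, 13/2)
obs 12: x=1 → posterior Beta(39/4, 13/2)
obs 13: x=1 → posterior Beta(43/4, 13/2)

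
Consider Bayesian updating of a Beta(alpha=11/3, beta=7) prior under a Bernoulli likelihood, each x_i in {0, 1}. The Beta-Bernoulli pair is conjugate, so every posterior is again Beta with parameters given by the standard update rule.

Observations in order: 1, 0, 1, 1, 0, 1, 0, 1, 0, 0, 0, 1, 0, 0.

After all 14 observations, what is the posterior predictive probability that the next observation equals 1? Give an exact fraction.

obs 1: x=1 → posterior Beta(14/3, 7)
obs 2: x=0 → posterior Beta(14/3, 8)
obs 3: x=1 → posterior Beta(17/3, 8)
obs 4: x=1 → posterior Beta(20/3, 8)
obs 5: x=0 → posterior Beta(20/3, 9)
obs 6: x=1 → posterior Beta(23/3, 9)
obs 7: x=0 → posterior Beta(23/3, 10)
obs 8: x=1 → posterior Beta(26/3, 10)
obs 9: x=0 → posterior Beta(26/3, 11)
obs 10: x=0 → posterior Beta(26/3, 12)
obs 11: x=0 → posterior Beta(26/3, 13)
obs 12: x=1 → posterior Beta(29/3, 13)
obs 13: x=0 → posterior Beta(29/3, 14)
obs 14: x=0 → posterior Beta(29/3, 15)

29/74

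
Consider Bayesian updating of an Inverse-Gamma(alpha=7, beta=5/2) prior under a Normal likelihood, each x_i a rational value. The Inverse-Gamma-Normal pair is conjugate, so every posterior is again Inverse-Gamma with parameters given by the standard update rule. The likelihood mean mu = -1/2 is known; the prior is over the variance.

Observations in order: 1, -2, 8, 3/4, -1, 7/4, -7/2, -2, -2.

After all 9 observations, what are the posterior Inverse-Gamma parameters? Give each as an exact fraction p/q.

alpha=23/2, beta=817/16

obs 1: x=1 → posterior Inverse-Gamma(15/2, 29/8)
obs 2: x=-2 → posterior Inverse-Gamma(8, 19/4)
obs 3: x=8 → posterior Inverse-Gamma(17/2, 327/8)
obs 4: x=3/4 → posterior Inverse-Gamma(9, 1333/32)
obs 5: x=-1 → posterior Inverse-Gamma(19/2, 1337/32)
obs 6: x=7/4 → posterior Inverse-Gamma(10, 709/16)
obs 7: x=-7/2 → posterior Inverse-Gamma(21/2, 781/16)
obs 8: x=-2 → posterior Inverse-Gamma(11, 799/16)
obs 9: x=-2 → posterior Inverse-Gamma(23/2, 817/16)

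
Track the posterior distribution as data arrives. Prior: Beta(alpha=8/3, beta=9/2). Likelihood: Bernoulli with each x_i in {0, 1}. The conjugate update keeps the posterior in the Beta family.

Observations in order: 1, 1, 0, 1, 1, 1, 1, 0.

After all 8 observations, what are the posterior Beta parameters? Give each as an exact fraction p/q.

alpha=26/3, beta=13/2

obs 1: x=1 → posterior Beta(11/3, 9/2)
obs 2: x=1 → posterior Beta(14/3, 9/2)
obs 3: x=0 → posterior Beta(14/3, 11/2)
obs 4: x=1 → posterior Beta(17/3, 11/2)
obs 5: x=1 → posterior Beta(20/3, 11/2)
obs 6: x=1 → posterior Beta(23/3, 11/2)
obs 7: x=1 → posterior Beta(26/3, 11/2)
obs 8: x=0 → posterior Beta(26/3, 13/2)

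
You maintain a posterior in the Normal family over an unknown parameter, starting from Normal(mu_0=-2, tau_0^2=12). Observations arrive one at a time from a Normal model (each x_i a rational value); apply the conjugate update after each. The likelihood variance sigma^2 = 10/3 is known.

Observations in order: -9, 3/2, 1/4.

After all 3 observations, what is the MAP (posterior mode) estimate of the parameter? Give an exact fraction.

obs 1: x=-9 → posterior Normal(-172/23, 60/23)
obs 2: x=3/2 → posterior Normal(-145/41, 60/41)
obs 3: x=1/4 → posterior Normal(-281/118, 60/59)

-281/118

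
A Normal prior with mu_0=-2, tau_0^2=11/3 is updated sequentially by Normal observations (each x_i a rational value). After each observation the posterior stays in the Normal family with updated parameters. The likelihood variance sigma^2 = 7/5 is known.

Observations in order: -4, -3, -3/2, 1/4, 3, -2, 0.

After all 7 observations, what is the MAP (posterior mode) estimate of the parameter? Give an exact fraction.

obs 1: x=-4 → posterior Normal(-131/38, 77/76)
obs 2: x=-3 → posterior Normal(-427/131, 77/131)
obs 3: x=-3/2 → posterior Normal(-1019/372, 77/186)
obs 4: x=1/4 → posterior Normal(-1983/964, 77/241)
obs 5: x=3 → posterior Normal(-1323/1184, 77/296)
obs 6: x=-2 → posterior Normal(-1763/1404, 77/351)
obs 7: x=0 → posterior Normal(-1763/1624, 11/58)

-1763/1624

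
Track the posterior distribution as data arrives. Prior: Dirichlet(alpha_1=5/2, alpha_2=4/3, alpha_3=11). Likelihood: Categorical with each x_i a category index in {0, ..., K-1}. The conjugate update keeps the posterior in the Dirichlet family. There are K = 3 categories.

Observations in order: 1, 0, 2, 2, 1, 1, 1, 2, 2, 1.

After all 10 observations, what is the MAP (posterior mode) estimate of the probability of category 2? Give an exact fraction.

84/131

obs 1: x=1 → posterior Dirichlet(5/2, 7/3, 11)
obs 2: x=0 → posterior Dirichlet(7/2, 7/3, 11)
obs 3: x=2 → posterior Dirichlet(7/2, 7/3, 12)
obs 4: x=2 → posterior Dirichlet(7/2, 7/3, 13)
obs 5: x=1 → posterior Dirichlet(7/2, 10/3, 13)
obs 6: x=1 → posterior Dirichlet(7/2, 13/3, 13)
obs 7: x=1 → posterior Dirichlet(7/2, 16/3, 13)
obs 8: x=2 → posterior Dirichlet(7/2, 16/3, 14)
obs 9: x=2 → posterior Dirichlet(7/2, 16/3, 15)
obs 10: x=1 → posterior Dirichlet(7/2, 19/3, 15)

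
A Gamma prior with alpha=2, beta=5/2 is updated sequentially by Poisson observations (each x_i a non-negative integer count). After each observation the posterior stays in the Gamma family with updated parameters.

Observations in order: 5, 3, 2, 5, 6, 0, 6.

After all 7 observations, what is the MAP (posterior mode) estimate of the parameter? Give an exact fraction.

obs 1: x=5 → posterior Gamma(7, 7/2)
obs 2: x=3 → posterior Gamma(10, 9/2)
obs 3: x=2 → posterior Gamma(12, 11/2)
obs 4: x=5 → posterior Gamma(17, 13/2)
obs 5: x=6 → posterior Gamma(23, 15/2)
obs 6: x=0 → posterior Gamma(23, 17/2)
obs 7: x=6 → posterior Gamma(29, 19/2)

56/19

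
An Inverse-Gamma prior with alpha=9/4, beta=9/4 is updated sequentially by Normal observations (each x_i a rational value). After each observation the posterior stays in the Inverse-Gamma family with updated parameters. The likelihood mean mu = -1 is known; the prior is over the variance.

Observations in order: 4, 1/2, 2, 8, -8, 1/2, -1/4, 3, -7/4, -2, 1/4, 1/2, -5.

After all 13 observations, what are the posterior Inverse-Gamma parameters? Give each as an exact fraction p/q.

obs 1: x=4 → posterior Inverse-Gamma(11/4, 59/4)
obs 2: x=1/2 → posterior Inverse-Gamma(13/4, 127/8)
obs 3: x=2 → posterior Inverse-Gamma(15/4, 163/8)
obs 4: x=8 → posterior Inverse-Gamma(17/4, 487/8)
obs 5: x=-8 → posterior Inverse-Gamma(19/4, 683/8)
obs 6: x=1/2 → posterior Inverse-Gamma(21/4, 173/2)
obs 7: x=-1/4 → posterior Inverse-Gamma(23/4, 2777/32)
obs 8: x=3 → posterior Inverse-Gamma(25/4, 3033/32)
obs 9: x=-7/4 → posterior Inverse-Gamma(27/4, 1521/16)
obs 10: x=-2 → posterior Inverse-Gamma(29/4, 1529/16)
obs 11: x=1/4 → posterior Inverse-Gamma(31/4, 3083/32)
obs 12: x=1/2 → posterior Inverse-Gamma(33/4, 3119/32)
obs 13: x=-5 → posterior Inverse-Gamma(35/4, 3375/32)

alpha=35/4, beta=3375/32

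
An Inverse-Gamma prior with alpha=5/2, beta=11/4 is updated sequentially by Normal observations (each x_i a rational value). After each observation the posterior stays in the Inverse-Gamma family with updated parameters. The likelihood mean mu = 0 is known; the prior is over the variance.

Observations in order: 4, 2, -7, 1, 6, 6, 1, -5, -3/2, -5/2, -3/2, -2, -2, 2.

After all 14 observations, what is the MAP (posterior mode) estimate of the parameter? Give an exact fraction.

obs 1: x=4 → posterior Inverse-Gamma(3, 43/4)
obs 2: x=2 → posterior Inverse-Gamma(7/2, 51/4)
obs 3: x=-7 → posterior Inverse-Gamma(4, 149/4)
obs 4: x=1 → posterior Inverse-Gamma(9/2, 151/4)
obs 5: x=6 → posterior Inverse-Gamma(5, 223/4)
obs 6: x=6 → posterior Inverse-Gamma(11/2, 295/4)
obs 7: x=1 → posterior Inverse-Gamma(6, 297/4)
obs 8: x=-5 → posterior Inverse-Gamma(13/2, 347/4)
obs 9: x=-3/2 → posterior Inverse-Gamma(7, 703/8)
obs 10: x=-5/2 → posterior Inverse-Gamma(15/2, 91)
obs 11: x=-3/2 → posterior Inverse-Gamma(8, 737/8)
obs 12: x=-2 → posterior Inverse-Gamma(17/2, 753/8)
obs 13: x=-2 → posterior Inverse-Gamma(9, 769/8)
obs 14: x=2 → posterior Inverse-Gamma(19/2, 785/8)

785/84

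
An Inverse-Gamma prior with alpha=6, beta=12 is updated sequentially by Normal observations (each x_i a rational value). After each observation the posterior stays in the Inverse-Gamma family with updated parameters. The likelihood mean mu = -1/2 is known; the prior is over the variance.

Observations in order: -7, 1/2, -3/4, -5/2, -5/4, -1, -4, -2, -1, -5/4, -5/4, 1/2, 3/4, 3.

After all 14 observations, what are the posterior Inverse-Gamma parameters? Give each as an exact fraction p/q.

alpha=13, beta=1645/32

obs 1: x=-7 → posterior Inverse-Gamma(13/2, 265/8)
obs 2: x=1/2 → posterior Inverse-Gamma(7, 269/8)
obs 3: x=-3/4 → posterior Inverse-Gamma(15/2, 1077/32)
obs 4: x=-5/2 → posterior Inverse-Gamma(8, 1141/32)
obs 5: x=-5/4 → posterior Inverse-Gamma(17/2, 575/16)
obs 6: x=-1 → posterior Inverse-Gamma(9, 577/16)
obs 7: x=-4 → posterior Inverse-Gamma(19/2, 675/16)
obs 8: x=-2 → posterior Inverse-Gamma(10, 693/16)
obs 9: x=-1 → posterior Inverse-Gamma(21/2, 695/16)
obs 10: x=-5/4 → posterior Inverse-Gamma(11, 1399/32)
obs 11: x=-5/4 → posterior Inverse-Gamma(23/2, 44)
obs 12: x=1/2 → posterior Inverse-Gamma(12, 89/2)
obs 13: x=3/4 → posterior Inverse-Gamma(25/2, 1449/32)
obs 14: x=3 → posterior Inverse-Gamma(13, 1645/32)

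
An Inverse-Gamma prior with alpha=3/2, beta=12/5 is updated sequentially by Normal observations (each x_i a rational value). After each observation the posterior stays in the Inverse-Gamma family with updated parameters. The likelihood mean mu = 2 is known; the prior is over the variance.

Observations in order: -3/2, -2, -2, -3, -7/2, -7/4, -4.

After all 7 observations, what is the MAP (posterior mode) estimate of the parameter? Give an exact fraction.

12349/960

obs 1: x=-3/2 → posterior Inverse-Gamma(2, 341/40)
obs 2: x=-2 → posterior Inverse-Gamma(5/2, 661/40)
obs 3: x=-2 → posterior Inverse-Gamma(3, 981/40)
obs 4: x=-3 → posterior Inverse-Gamma(7/2, 1481/40)
obs 5: x=-7/2 → posterior Inverse-Gamma(4, 1043/20)
obs 6: x=-7/4 → posterior Inverse-Gamma(9/2, 9469/160)
obs 7: x=-4 → posterior Inverse-Gamma(5, 12349/160)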